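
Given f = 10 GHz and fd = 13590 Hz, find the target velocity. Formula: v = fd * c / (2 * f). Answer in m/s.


v = 13590 * 3e8 / (2 * 10000000000.0) = 203.9 m/s

203.9 m/s


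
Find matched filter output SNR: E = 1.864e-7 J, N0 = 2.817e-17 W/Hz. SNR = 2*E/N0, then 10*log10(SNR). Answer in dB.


SNR_lin = 2 * 1.864e-7 / 2.817e-17 = 1.323e10
SNR_dB = 10*log10(1.323e10) = 101.2 dB

101.2 dB


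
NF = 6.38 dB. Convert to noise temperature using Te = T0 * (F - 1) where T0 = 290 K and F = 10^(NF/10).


NF_lin = 10^(6.38/10) = 4.345102
Te = 290 * (4.345102 - 1) = 970.1 K

970.1 K


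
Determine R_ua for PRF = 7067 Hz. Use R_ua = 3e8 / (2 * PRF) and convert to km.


R_ua = 3e8 / (2 * 7067) = 21225.4 m = 21.2 km

21.2 km


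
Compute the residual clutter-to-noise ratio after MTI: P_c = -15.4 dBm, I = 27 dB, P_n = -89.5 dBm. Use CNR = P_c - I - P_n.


CNR = -15.4 - 27 - (-89.5) = 47.1 dB

47.1 dB


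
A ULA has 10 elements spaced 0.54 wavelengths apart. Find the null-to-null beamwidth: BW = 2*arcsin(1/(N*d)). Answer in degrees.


1/(N*d) = 1/(10*0.54) = 0.185185
BW = 2*arcsin(0.185185) = 21.3 degrees

21.3 degrees


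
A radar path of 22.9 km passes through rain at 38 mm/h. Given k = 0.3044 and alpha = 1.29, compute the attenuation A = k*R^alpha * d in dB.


gamma = 0.3044 * 38^1.29 = 33.217389 dB/km
A = 33.217389 * 22.9 = 760.68 dB

760.68 dB


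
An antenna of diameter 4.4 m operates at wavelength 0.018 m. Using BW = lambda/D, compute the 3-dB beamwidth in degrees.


BW_rad = 0.018 / 4.4 = 0.004091
BW_deg = 0.23 degrees

0.23 degrees


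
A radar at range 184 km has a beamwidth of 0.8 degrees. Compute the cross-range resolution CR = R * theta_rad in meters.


BW_rad = 0.013962634
CR = 184000 * 0.013962634 = 2569.1 m

2569.1 m


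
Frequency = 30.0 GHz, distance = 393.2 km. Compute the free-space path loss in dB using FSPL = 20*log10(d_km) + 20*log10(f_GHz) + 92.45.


20*log10(393.2) = 51.89
20*log10(30.0) = 29.54
FSPL = 173.9 dB

173.9 dB


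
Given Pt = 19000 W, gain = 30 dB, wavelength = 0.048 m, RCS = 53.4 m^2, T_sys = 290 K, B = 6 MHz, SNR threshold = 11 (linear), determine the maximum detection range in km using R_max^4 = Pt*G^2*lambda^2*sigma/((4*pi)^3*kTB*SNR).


G_lin = 10^(30/10) = 1000.0
R^4 = 19000 * 1000.0^2 * 0.048^2 * 53.4 / ((4*pi)^3 * 1.38e-23 * 290 * 6000000.0 * 11)
R^4 = 4.45992e18 m^4
R_max = (4.45992e18)^(1/4) = 45954.9 m = 46.0 km

46.0 km


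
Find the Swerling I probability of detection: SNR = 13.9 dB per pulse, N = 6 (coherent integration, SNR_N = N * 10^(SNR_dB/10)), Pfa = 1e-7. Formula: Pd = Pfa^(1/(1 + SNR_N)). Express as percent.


SNR_lin = 10^(13.9/10) = 24.54709
SNR_N = 6 * 24.54709 = 147.28254
1/(1 + SNR_N) = 1/148.28254 = 0.0067439
Pd = (1e-7)^0.0067439 = 0.897
Pd = 89.7%

89.7%


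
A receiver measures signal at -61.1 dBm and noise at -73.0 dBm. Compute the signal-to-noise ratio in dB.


SNR = -61.1 - (-73.0) = 11.9 dB

11.9 dB


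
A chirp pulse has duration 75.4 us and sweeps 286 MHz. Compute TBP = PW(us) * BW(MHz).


TBP = 75.4 * 286 = 21564.4

21564.4


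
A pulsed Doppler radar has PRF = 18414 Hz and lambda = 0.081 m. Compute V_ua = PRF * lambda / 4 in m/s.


V_ua = 18414 * 0.081 / 4 = 372.9 m/s

372.9 m/s


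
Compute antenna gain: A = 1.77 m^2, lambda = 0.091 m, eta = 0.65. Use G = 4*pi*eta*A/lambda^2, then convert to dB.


G_linear = 4*pi*0.65*1.77/0.091^2 = 1745.88
G_dB = 10*log10(1745.88) = 32.4 dB

32.4 dB


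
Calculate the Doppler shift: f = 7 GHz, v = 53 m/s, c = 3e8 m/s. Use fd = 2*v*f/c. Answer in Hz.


fd = 2 * 53 * 7000000000.0 / 3e8 = 2473.3 Hz

2473.3 Hz


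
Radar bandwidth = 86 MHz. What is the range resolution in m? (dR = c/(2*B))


dR = 3e8 / (2 * 86000000.0) = 1.74 m

1.74 m


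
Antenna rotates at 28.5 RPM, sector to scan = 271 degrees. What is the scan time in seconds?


t = 271 / (28.5 * 360) * 60 = 1.58 s

1.58 s


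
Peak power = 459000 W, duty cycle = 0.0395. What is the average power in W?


P_avg = 459000 * 0.0395 = 18130.5 W

18130.5 W


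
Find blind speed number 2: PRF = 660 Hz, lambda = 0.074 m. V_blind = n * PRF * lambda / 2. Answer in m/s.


V_blind = 2 * 660 * 0.074 / 2 = 48.8 m/s

48.8 m/s


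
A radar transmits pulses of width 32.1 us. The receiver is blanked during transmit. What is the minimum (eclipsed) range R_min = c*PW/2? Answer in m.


R_min = 3e8 * 32.1e-6 / 2 = 4815.0 m

4815.0 m


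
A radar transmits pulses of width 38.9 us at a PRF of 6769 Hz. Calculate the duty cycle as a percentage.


DC = 38.9e-6 * 6769 * 100 = 26.33%

26.33%


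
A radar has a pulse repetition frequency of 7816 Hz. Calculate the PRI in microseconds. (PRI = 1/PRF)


PRI = 1/7816 = 0.0001279427 s = 127.9 us

127.9 us


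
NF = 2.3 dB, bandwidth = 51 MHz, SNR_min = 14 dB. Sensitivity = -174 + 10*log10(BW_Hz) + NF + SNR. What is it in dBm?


10*log10(51000000.0) = 77.08
S = -174 + 77.08 + 2.3 + 14 = -80.6 dBm

-80.6 dBm


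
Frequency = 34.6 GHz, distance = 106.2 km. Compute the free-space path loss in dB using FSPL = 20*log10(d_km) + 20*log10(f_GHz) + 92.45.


20*log10(106.2) = 40.52
20*log10(34.6) = 30.78
FSPL = 163.8 dB

163.8 dB


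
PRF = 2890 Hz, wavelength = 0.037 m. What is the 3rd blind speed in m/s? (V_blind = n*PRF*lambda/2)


V_blind = 3 * 2890 * 0.037 / 2 = 160.4 m/s

160.4 m/s


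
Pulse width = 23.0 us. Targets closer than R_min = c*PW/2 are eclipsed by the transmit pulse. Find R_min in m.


R_min = 3e8 * 23.0e-6 / 2 = 3450.0 m

3450.0 m


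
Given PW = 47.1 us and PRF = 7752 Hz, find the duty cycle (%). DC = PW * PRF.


DC = 47.1e-6 * 7752 * 100 = 36.51%

36.51%


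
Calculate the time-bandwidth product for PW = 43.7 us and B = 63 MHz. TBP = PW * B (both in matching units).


TBP = 43.7 * 63 = 2753.1

2753.1


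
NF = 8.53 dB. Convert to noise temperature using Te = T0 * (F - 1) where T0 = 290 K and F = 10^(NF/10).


NF_lin = 10^(8.53/10) = 7.12853
Te = 290 * (7.12853 - 1) = 1777.3 K

1777.3 K


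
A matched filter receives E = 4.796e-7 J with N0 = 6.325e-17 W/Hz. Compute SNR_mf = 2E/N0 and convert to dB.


SNR_lin = 2 * 4.796e-7 / 6.325e-17 = 1.517e10
SNR_dB = 10*log10(1.517e10) = 101.8 dB

101.8 dB


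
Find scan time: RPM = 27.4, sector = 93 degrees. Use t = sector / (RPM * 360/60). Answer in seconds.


t = 93 / (27.4 * 360) * 60 = 0.57 s

0.57 s


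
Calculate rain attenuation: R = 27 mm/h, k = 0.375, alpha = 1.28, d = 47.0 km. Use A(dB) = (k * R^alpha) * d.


gamma = 0.375 * 27^1.28 = 25.478678 dB/km
A = 25.478678 * 47.0 = 1197.5 dB

1197.5 dB


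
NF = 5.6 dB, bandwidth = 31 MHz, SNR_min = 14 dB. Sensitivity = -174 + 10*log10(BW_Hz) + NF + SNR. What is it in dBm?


10*log10(31000000.0) = 74.91
S = -174 + 74.91 + 5.6 + 14 = -79.5 dBm

-79.5 dBm


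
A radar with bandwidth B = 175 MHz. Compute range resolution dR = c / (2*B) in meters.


dR = 3e8 / (2 * 175000000.0) = 0.86 m

0.86 m


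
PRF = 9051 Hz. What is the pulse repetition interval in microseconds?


PRI = 1/9051 = 0.000110485 s = 110.5 us

110.5 us


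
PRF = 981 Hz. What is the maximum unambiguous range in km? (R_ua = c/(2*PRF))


R_ua = 3e8 / (2 * 981) = 152905.2 m = 152.9 km

152.9 km


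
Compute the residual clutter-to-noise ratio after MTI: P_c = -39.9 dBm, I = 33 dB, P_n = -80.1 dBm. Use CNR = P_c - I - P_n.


CNR = -39.9 - 33 - (-80.1) = 7.2 dB

7.2 dB


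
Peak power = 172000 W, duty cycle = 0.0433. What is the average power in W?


P_avg = 172000 * 0.0433 = 7447.6 W

7447.6 W


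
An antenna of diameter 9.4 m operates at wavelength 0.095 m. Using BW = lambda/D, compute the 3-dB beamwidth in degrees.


BW_rad = 0.095 / 9.4 = 0.010106
BW_deg = 0.58 degrees

0.58 degrees


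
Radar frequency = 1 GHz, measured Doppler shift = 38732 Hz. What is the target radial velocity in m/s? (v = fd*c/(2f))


v = 38732 * 3e8 / (2 * 1000000000.0) = 5809.8 m/s

5809.8 m/s


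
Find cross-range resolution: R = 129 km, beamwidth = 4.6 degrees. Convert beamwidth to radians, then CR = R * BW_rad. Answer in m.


BW_rad = 0.080285146
CR = 129000 * 0.080285146 = 10356.8 m

10356.8 m


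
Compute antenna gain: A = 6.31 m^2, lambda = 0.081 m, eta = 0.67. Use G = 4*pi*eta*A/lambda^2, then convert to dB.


G_linear = 4*pi*0.67*6.31/0.081^2 = 8097.37
G_dB = 10*log10(8097.37) = 39.1 dB

39.1 dB


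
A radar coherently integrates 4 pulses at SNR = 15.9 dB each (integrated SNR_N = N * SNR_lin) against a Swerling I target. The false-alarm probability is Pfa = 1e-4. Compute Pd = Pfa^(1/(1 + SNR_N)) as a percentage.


SNR_lin = 10^(15.9/10) = 38.90451
SNR_N = 4 * 38.90451 = 155.61804
1/(1 + SNR_N) = 1/156.61804 = 0.006385
Pd = (1e-4)^0.006385 = 0.94289
Pd = 94.3%

94.3%


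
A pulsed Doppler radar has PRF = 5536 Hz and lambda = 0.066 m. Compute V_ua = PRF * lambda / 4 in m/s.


V_ua = 5536 * 0.066 / 4 = 91.3 m/s

91.3 m/s


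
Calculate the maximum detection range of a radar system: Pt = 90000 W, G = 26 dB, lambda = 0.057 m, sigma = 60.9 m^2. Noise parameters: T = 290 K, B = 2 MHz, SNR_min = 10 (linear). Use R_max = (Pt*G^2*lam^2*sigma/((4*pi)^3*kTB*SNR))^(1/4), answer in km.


G_lin = 10^(26/10) = 398.107171
R^4 = 90000 * 398.107171^2 * 0.057^2 * 60.9 / ((4*pi)^3 * 1.38e-23 * 290 * 2000000.0 * 10)
R^4 = 1.77694e19 m^4
R_max = (1.77694e19)^(1/4) = 64925.9 m = 64.9 km

64.9 km


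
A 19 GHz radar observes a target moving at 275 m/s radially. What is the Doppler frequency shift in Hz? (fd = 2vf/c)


fd = 2 * 275 * 19000000000.0 / 3e8 = 34833.3 Hz

34833.3 Hz


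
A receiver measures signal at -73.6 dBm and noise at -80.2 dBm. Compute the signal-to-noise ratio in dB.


SNR = -73.6 - (-80.2) = 6.6 dB

6.6 dB


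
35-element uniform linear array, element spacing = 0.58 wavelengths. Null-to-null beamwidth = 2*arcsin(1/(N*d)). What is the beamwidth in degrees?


1/(N*d) = 1/(35*0.58) = 0.049261
BW = 2*arcsin(0.049261) = 5.6 degrees

5.6 degrees


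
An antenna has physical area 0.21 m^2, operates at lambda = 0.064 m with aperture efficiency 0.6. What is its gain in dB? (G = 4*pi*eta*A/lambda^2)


G_linear = 4*pi*0.6*0.21/0.064^2 = 386.56
G_dB = 10*log10(386.56) = 25.9 dB

25.9 dB


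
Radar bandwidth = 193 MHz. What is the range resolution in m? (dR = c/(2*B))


dR = 3e8 / (2 * 193000000.0) = 0.78 m

0.78 m


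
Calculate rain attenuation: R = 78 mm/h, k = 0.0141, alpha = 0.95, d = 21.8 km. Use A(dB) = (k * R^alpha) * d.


gamma = 0.0141 * 78^0.95 = 0.884523 dB/km
A = 0.884523 * 21.8 = 19.28 dB

19.28 dB


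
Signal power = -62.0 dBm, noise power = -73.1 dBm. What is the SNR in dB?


SNR = -62.0 - (-73.1) = 11.1 dB

11.1 dB


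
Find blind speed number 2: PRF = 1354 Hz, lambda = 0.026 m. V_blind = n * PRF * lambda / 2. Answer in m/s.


V_blind = 2 * 1354 * 0.026 / 2 = 35.2 m/s

35.2 m/s


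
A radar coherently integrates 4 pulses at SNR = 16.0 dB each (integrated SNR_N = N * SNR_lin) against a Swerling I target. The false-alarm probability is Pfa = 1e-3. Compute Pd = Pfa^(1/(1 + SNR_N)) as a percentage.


SNR_lin = 10^(16.0/10) = 39.81072
SNR_N = 4 * 39.81072 = 159.24288
1/(1 + SNR_N) = 1/160.24288 = 0.0062405
Pd = (1e-3)^0.0062405 = 0.95781
Pd = 95.8%

95.8%


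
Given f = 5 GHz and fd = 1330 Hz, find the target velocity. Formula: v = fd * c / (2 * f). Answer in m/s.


v = 1330 * 3e8 / (2 * 5000000000.0) = 39.9 m/s

39.9 m/s


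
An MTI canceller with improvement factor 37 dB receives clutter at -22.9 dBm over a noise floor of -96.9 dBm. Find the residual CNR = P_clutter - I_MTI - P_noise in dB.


CNR = -22.9 - 37 - (-96.9) = 37.0 dB

37.0 dB


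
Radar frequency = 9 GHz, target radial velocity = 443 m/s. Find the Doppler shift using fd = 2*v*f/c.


fd = 2 * 443 * 9000000000.0 / 3e8 = 26580.0 Hz

26580.0 Hz


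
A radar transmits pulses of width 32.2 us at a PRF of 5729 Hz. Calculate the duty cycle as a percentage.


DC = 32.2e-6 * 5729 * 100 = 18.45%

18.45%


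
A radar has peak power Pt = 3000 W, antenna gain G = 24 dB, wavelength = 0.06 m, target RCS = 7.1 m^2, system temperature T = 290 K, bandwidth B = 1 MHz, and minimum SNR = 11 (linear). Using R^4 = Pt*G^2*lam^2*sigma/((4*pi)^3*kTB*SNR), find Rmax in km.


G_lin = 10^(24/10) = 251.188643
R^4 = 3000 * 251.188643^2 * 0.06^2 * 7.1 / ((4*pi)^3 * 1.38e-23 * 290 * 1000000.0 * 11)
R^4 = 5.53838e16 m^4
R_max = (5.53838e16)^(1/4) = 15340.7 m = 15.3 km

15.3 km


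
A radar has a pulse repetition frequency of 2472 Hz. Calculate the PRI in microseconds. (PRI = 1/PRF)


PRI = 1/2472 = 0.0004045307 s = 404.5 us

404.5 us


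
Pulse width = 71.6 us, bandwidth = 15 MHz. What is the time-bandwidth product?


TBP = 71.6 * 15 = 1074.0

1074.0


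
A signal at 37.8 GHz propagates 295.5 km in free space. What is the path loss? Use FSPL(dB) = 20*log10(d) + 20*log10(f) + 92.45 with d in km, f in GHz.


20*log10(295.5) = 49.41
20*log10(37.8) = 31.55
FSPL = 173.4 dB

173.4 dB


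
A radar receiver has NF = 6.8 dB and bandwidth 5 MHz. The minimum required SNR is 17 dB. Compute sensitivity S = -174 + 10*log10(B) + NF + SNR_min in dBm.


10*log10(5000000.0) = 66.99
S = -174 + 66.99 + 6.8 + 17 = -83.2 dBm

-83.2 dBm


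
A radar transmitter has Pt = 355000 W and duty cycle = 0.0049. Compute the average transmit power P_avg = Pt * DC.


P_avg = 355000 * 0.0049 = 1739.5 W

1739.5 W


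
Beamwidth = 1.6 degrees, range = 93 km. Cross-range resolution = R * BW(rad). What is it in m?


BW_rad = 0.027925268
CR = 93000 * 0.027925268 = 2597.0 m

2597.0 m


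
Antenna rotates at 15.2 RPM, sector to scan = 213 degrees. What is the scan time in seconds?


t = 213 / (15.2 * 360) * 60 = 2.34 s

2.34 s


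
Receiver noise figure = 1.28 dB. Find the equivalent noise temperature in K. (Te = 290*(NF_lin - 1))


NF_lin = 10^(1.28/10) = 1.342765
Te = 290 * (1.342765 - 1) = 99.4 K

99.4 K


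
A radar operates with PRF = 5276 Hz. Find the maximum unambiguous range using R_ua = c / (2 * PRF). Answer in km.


R_ua = 3e8 / (2 * 5276) = 28430.6 m = 28.4 km

28.4 km


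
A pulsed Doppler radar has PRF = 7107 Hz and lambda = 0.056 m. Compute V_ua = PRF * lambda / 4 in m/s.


V_ua = 7107 * 0.056 / 4 = 99.5 m/s

99.5 m/s


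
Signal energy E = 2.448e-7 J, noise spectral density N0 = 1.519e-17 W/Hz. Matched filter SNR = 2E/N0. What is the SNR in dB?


SNR_lin = 2 * 2.448e-7 / 1.519e-17 = 3.223e10
SNR_dB = 10*log10(3.223e10) = 105.1 dB

105.1 dB


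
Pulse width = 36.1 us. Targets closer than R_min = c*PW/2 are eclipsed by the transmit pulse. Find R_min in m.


R_min = 3e8 * 36.1e-6 / 2 = 5415.0 m

5415.0 m


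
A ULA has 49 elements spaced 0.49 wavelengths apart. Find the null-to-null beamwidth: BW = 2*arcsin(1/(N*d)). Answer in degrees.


1/(N*d) = 1/(49*0.49) = 0.041649
BW = 2*arcsin(0.041649) = 4.8 degrees

4.8 degrees


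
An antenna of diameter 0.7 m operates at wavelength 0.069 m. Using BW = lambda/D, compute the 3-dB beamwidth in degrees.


BW_rad = 0.069 / 0.7 = 0.098571
BW_deg = 5.65 degrees

5.65 degrees


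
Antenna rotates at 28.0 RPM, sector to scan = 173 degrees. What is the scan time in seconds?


t = 173 / (28.0 * 360) * 60 = 1.03 s

1.03 s


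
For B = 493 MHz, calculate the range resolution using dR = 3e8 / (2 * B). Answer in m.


dR = 3e8 / (2 * 493000000.0) = 0.3 m

0.3 m


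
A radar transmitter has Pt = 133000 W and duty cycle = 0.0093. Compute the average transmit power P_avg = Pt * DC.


P_avg = 133000 * 0.0093 = 1236.9 W

1236.9 W


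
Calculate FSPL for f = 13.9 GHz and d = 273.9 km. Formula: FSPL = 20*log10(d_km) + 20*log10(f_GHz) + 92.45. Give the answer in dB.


20*log10(273.9) = 48.75
20*log10(13.9) = 22.86
FSPL = 164.1 dB

164.1 dB


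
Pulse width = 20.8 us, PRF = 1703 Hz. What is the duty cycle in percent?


DC = 20.8e-6 * 1703 * 100 = 3.54%

3.54%


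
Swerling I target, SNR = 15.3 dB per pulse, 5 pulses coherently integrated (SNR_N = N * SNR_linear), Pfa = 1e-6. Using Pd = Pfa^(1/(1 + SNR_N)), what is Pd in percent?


SNR_lin = 10^(15.3/10) = 33.88442
SNR_N = 5 * 33.88442 = 169.4221
1/(1 + SNR_N) = 1/170.4221 = 0.0058678
Pd = (1e-6)^0.0058678 = 0.92213
Pd = 92.2%

92.2%


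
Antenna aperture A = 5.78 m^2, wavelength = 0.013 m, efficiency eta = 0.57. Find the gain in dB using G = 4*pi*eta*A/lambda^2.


G_linear = 4*pi*0.57*5.78/0.013^2 = 244977.31
G_dB = 10*log10(244977.31) = 53.9 dB

53.9 dB


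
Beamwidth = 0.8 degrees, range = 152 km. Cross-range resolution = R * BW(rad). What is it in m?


BW_rad = 0.013962634
CR = 152000 * 0.013962634 = 2122.3 m

2122.3 m


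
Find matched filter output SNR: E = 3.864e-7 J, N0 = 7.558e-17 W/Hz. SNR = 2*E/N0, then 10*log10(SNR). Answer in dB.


SNR_lin = 2 * 3.864e-7 / 7.558e-17 = 1.022e10
SNR_dB = 10*log10(1.022e10) = 100.1 dB

100.1 dB


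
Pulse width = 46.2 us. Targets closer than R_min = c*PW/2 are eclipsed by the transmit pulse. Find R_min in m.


R_min = 3e8 * 46.2e-6 / 2 = 6930.0 m

6930.0 m


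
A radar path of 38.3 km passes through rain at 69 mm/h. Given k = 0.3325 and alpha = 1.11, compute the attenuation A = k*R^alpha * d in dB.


gamma = 0.3325 * 69^1.11 = 36.552252 dB/km
A = 36.552252 * 38.3 = 1399.95 dB

1399.95 dB


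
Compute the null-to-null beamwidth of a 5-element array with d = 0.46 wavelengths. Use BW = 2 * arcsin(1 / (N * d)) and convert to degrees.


1/(N*d) = 1/(5*0.46) = 0.434783
BW = 2*arcsin(0.434783) = 51.5 degrees

51.5 degrees


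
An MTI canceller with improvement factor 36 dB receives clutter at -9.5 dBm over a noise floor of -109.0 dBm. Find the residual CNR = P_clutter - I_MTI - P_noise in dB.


CNR = -9.5 - 36 - (-109.0) = 63.5 dB

63.5 dB


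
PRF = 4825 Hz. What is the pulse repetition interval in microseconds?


PRI = 1/4825 = 0.0002072539 s = 207.3 us

207.3 us


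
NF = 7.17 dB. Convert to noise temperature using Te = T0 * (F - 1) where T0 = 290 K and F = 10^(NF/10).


NF_lin = 10^(7.17/10) = 5.211947
Te = 290 * (5.211947 - 1) = 1221.5 K

1221.5 K


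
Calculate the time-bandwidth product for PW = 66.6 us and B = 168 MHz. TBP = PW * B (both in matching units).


TBP = 66.6 * 168 = 11188.8

11188.8


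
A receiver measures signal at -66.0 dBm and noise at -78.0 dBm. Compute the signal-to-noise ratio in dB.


SNR = -66.0 - (-78.0) = 12.0 dB

12.0 dB


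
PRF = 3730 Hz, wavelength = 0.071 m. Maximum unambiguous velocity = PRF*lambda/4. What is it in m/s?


V_ua = 3730 * 0.071 / 4 = 66.2 m/s

66.2 m/s


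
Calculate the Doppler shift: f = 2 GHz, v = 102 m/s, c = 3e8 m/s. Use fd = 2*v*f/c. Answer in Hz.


fd = 2 * 102 * 2000000000.0 / 3e8 = 1360.0 Hz

1360.0 Hz


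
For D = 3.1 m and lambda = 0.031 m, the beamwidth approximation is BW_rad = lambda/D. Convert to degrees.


BW_rad = 0.031 / 3.1 = 0.01
BW_deg = 0.57 degrees

0.57 degrees


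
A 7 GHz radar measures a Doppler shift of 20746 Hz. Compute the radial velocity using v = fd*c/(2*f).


v = 20746 * 3e8 / (2 * 7000000000.0) = 444.6 m/s

444.6 m/s


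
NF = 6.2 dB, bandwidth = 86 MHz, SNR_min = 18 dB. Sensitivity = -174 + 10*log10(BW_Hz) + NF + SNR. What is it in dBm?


10*log10(86000000.0) = 79.34
S = -174 + 79.34 + 6.2 + 18 = -70.5 dBm

-70.5 dBm


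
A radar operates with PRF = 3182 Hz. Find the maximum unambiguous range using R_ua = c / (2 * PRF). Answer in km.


R_ua = 3e8 / (2 * 3182) = 47140.2 m = 47.1 km

47.1 km


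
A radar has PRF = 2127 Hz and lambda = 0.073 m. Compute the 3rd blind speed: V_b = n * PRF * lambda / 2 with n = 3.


V_blind = 3 * 2127 * 0.073 / 2 = 232.9 m/s

232.9 m/s


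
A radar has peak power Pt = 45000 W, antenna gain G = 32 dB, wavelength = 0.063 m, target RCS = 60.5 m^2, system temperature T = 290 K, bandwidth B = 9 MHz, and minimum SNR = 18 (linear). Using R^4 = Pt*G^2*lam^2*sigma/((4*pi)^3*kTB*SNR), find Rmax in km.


G_lin = 10^(32/10) = 1584.893192
R^4 = 45000 * 1584.893192^2 * 0.063^2 * 60.5 / ((4*pi)^3 * 1.38e-23 * 290 * 9000000.0 * 18)
R^4 = 2.10973e19 m^4
R_max = (2.10973e19)^(1/4) = 67773.0 m = 67.8 km

67.8 km


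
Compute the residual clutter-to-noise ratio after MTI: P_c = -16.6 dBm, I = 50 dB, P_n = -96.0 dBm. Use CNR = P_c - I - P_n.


CNR = -16.6 - 50 - (-96.0) = 29.4 dB

29.4 dB


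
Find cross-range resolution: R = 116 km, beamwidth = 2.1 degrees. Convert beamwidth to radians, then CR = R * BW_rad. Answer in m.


BW_rad = 0.036651914
CR = 116000 * 0.036651914 = 4251.6 m

4251.6 m


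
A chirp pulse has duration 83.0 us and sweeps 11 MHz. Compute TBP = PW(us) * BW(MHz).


TBP = 83.0 * 11 = 913.0

913.0


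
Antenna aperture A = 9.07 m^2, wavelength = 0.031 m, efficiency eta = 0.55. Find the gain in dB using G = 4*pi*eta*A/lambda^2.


G_linear = 4*pi*0.55*9.07/0.031^2 = 65231.36
G_dB = 10*log10(65231.36) = 48.1 dB

48.1 dB


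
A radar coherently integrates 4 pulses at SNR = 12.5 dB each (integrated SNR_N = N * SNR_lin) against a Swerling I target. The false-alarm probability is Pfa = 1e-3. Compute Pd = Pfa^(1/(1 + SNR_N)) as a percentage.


SNR_lin = 10^(12.5/10) = 17.78279
SNR_N = 4 * 17.78279 = 71.13116
1/(1 + SNR_N) = 1/72.13116 = 0.0138636
Pd = (1e-3)^0.0138636 = 0.90868
Pd = 90.9%

90.9%


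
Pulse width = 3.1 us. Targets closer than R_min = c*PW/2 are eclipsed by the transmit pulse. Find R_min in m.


R_min = 3e8 * 3.1e-6 / 2 = 465.0 m

465.0 m


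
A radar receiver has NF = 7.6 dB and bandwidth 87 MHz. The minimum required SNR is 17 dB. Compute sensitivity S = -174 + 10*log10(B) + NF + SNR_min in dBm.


10*log10(87000000.0) = 79.4
S = -174 + 79.4 + 7.6 + 17 = -70.0 dBm

-70.0 dBm


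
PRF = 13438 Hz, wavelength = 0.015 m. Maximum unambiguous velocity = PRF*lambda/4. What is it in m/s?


V_ua = 13438 * 0.015 / 4 = 50.4 m/s

50.4 m/s


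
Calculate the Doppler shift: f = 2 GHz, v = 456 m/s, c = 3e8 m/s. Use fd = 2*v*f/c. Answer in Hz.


fd = 2 * 456 * 2000000000.0 / 3e8 = 6080.0 Hz

6080.0 Hz


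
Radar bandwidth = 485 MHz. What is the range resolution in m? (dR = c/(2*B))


dR = 3e8 / (2 * 485000000.0) = 0.31 m

0.31 m


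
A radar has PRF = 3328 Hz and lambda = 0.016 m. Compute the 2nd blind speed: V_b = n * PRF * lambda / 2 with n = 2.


V_blind = 2 * 3328 * 0.016 / 2 = 53.2 m/s

53.2 m/s


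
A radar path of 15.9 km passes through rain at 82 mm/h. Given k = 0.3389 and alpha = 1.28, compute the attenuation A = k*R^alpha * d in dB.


gamma = 0.3389 * 82^1.28 = 95.445026 dB/km
A = 95.445026 * 15.9 = 1517.58 dB

1517.58 dB


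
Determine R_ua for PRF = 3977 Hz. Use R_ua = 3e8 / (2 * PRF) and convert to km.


R_ua = 3e8 / (2 * 3977) = 37716.9 m = 37.7 km

37.7 km


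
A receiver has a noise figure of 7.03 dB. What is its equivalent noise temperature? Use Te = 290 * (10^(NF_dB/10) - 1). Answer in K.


NF_lin = 10^(7.03/10) = 5.046613
Te = 290 * (5.046613 - 1) = 1173.5 K

1173.5 K


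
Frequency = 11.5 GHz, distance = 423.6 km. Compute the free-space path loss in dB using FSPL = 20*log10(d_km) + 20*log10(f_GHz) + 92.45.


20*log10(423.6) = 52.54
20*log10(11.5) = 21.21
FSPL = 166.2 dB

166.2 dB


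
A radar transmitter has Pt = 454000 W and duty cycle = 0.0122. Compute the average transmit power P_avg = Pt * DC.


P_avg = 454000 * 0.0122 = 5538.8 W

5538.8 W


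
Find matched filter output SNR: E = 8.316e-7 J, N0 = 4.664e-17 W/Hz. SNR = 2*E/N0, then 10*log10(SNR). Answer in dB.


SNR_lin = 2 * 8.316e-7 / 4.664e-17 = 3.566e10
SNR_dB = 10*log10(3.566e10) = 105.5 dB

105.5 dB


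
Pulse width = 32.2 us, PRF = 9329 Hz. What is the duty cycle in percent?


DC = 32.2e-6 * 9329 * 100 = 30.04%

30.04%


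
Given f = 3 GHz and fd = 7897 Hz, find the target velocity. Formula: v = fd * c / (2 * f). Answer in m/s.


v = 7897 * 3e8 / (2 * 3000000000.0) = 394.9 m/s

394.9 m/s


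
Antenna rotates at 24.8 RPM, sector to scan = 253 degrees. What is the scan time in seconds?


t = 253 / (24.8 * 360) * 60 = 1.7 s

1.7 s


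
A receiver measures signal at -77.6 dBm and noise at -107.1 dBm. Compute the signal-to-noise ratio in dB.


SNR = -77.6 - (-107.1) = 29.5 dB

29.5 dB


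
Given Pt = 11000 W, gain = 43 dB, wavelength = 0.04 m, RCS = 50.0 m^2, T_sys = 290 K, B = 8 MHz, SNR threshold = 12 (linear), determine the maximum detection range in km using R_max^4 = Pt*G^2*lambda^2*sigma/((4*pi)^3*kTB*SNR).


G_lin = 10^(43/10) = 19952.62315
R^4 = 11000 * 19952.62315^2 * 0.04^2 * 50.0 / ((4*pi)^3 * 1.38e-23 * 290 * 8000000.0 * 12)
R^4 = 4.5952e20 m^4
R_max = (4.5952e20)^(1/4) = 146411.8 m = 146.4 km

146.4 km


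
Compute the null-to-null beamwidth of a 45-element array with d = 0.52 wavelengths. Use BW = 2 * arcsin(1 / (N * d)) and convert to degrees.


1/(N*d) = 1/(45*0.52) = 0.042735
BW = 2*arcsin(0.042735) = 4.9 degrees

4.9 degrees


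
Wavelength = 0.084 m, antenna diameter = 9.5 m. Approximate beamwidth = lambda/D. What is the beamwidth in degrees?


BW_rad = 0.084 / 9.5 = 0.008842
BW_deg = 0.51 degrees

0.51 degrees


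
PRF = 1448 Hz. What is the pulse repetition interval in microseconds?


PRI = 1/1448 = 0.0006906077 s = 690.6 us

690.6 us


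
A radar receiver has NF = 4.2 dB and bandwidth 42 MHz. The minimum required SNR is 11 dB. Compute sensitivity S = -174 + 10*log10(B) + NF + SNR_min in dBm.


10*log10(42000000.0) = 76.23
S = -174 + 76.23 + 4.2 + 11 = -82.6 dBm

-82.6 dBm


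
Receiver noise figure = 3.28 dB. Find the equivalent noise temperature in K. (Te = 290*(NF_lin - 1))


NF_lin = 10^(3.28/10) = 2.128139
Te = 290 * (2.128139 - 1) = 327.2 K

327.2 K


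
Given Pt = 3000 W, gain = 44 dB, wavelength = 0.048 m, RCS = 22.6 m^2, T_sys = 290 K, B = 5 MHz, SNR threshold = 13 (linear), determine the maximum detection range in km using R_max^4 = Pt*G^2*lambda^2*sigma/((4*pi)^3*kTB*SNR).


G_lin = 10^(44/10) = 25118.864315
R^4 = 3000 * 25118.864315^2 * 0.048^2 * 22.6 / ((4*pi)^3 * 1.38e-23 * 290 * 5000000.0 * 13)
R^4 = 1.90938e20 m^4
R_max = (1.90938e20)^(1/4) = 117550.1 m = 117.6 km

117.6 km


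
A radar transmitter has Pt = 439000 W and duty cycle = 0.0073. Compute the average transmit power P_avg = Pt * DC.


P_avg = 439000 * 0.0073 = 3204.7 W

3204.7 W


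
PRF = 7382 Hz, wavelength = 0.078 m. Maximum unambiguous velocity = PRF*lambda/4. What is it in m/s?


V_ua = 7382 * 0.078 / 4 = 143.9 m/s

143.9 m/s


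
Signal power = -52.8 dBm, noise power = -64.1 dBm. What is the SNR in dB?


SNR = -52.8 - (-64.1) = 11.3 dB

11.3 dB


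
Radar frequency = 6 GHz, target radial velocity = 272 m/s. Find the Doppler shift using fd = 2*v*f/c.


fd = 2 * 272 * 6000000000.0 / 3e8 = 10880.0 Hz

10880.0 Hz


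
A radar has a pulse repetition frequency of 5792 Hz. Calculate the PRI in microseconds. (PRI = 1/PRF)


PRI = 1/5792 = 0.0001726519 s = 172.7 us

172.7 us


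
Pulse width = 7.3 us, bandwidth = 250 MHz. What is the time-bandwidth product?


TBP = 7.3 * 250 = 1825.0

1825.0


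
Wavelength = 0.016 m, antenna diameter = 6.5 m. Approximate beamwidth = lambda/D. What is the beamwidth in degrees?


BW_rad = 0.016 / 6.5 = 0.002462
BW_deg = 0.14 degrees

0.14 degrees


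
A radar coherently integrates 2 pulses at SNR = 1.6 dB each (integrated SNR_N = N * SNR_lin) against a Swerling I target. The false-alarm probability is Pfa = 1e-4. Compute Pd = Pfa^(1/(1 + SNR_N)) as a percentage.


SNR_lin = 10^(1.6/10) = 1.44544
SNR_N = 2 * 1.44544 = 2.89088
1/(1 + SNR_N) = 1/3.89088 = 0.2570113
Pd = (1e-4)^0.2570113 = 0.09375
Pd = 9.4%

9.4%


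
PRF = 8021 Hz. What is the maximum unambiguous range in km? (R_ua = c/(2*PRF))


R_ua = 3e8 / (2 * 8021) = 18700.9 m = 18.7 km

18.7 km


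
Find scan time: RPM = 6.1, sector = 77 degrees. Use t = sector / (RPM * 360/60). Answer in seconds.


t = 77 / (6.1 * 360) * 60 = 2.1 s

2.1 s


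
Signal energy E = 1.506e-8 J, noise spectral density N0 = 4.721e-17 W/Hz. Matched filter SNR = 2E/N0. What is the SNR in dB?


SNR_lin = 2 * 1.506e-8 / 4.721e-17 = 6.38e8
SNR_dB = 10*log10(6.38e8) = 88.0 dB

88.0 dB


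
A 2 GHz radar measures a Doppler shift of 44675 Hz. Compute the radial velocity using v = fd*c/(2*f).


v = 44675 * 3e8 / (2 * 2000000000.0) = 3350.6 m/s

3350.6 m/s


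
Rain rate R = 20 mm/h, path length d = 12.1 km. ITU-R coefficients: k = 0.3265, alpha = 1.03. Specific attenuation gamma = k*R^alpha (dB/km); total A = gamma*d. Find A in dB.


gamma = 0.3265 * 20^1.03 = 7.144043 dB/km
A = 7.144043 * 12.1 = 86.44 dB

86.44 dB


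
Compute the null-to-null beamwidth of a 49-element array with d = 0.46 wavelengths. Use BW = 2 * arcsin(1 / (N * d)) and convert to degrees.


1/(N*d) = 1/(49*0.46) = 0.044366
BW = 2*arcsin(0.044366) = 5.1 degrees

5.1 degrees


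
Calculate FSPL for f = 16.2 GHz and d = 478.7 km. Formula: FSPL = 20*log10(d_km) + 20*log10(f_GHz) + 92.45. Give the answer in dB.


20*log10(478.7) = 53.6
20*log10(16.2) = 24.19
FSPL = 170.2 dB

170.2 dB


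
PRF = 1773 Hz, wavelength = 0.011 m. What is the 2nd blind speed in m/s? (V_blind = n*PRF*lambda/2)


V_blind = 2 * 1773 * 0.011 / 2 = 19.5 m/s

19.5 m/s


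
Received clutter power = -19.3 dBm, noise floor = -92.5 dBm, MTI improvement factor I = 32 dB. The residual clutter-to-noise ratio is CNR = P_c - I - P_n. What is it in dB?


CNR = -19.3 - 32 - (-92.5) = 41.2 dB

41.2 dB


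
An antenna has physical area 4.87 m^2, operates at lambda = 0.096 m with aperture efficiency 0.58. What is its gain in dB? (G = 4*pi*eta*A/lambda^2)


G_linear = 4*pi*0.58*4.87/0.096^2 = 3851.45
G_dB = 10*log10(3851.45) = 35.9 dB

35.9 dB


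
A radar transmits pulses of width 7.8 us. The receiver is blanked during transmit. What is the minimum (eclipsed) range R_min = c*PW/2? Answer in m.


R_min = 3e8 * 7.8e-6 / 2 = 1170.0 m

1170.0 m


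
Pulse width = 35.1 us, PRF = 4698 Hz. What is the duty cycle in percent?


DC = 35.1e-6 * 4698 * 100 = 16.49%

16.49%


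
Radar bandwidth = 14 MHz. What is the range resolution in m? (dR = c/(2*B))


dR = 3e8 / (2 * 14000000.0) = 10.71 m

10.71 m


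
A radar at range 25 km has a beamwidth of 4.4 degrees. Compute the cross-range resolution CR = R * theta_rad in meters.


BW_rad = 0.076794487
CR = 25000 * 0.076794487 = 1919.9 m

1919.9 m


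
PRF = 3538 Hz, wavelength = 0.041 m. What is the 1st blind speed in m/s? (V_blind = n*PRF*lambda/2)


V_blind = 1 * 3538 * 0.041 / 2 = 72.5 m/s

72.5 m/s


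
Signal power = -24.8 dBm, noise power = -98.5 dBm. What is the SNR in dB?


SNR = -24.8 - (-98.5) = 73.7 dB

73.7 dB


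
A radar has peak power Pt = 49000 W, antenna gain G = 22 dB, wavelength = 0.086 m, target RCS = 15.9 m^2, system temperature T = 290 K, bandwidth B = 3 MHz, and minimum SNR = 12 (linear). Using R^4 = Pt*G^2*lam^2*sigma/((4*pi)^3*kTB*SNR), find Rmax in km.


G_lin = 10^(22/10) = 158.489319
R^4 = 49000 * 158.489319^2 * 0.086^2 * 15.9 / ((4*pi)^3 * 1.38e-23 * 290 * 3000000.0 * 12)
R^4 = 5.06269e17 m^4
R_max = (5.06269e17)^(1/4) = 26674.4 m = 26.7 km

26.7 km


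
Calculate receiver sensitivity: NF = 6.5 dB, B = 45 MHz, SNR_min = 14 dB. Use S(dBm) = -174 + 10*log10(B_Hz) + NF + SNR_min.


10*log10(45000000.0) = 76.53
S = -174 + 76.53 + 6.5 + 14 = -77.0 dBm

-77.0 dBm


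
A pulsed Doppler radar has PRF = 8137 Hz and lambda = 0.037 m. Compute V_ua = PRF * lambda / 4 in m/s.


V_ua = 8137 * 0.037 / 4 = 75.3 m/s

75.3 m/s


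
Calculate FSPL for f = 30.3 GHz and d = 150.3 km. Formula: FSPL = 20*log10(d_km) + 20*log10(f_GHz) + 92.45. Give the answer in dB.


20*log10(150.3) = 43.54
20*log10(30.3) = 29.63
FSPL = 165.6 dB

165.6 dB


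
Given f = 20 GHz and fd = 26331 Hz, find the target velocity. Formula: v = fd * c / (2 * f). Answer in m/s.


v = 26331 * 3e8 / (2 * 20000000000.0) = 197.5 m/s

197.5 m/s


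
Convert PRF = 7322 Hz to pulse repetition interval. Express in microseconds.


PRI = 1/7322 = 0.0001365747 s = 136.6 us

136.6 us


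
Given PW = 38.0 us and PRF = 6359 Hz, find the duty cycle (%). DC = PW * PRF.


DC = 38.0e-6 * 6359 * 100 = 24.16%

24.16%


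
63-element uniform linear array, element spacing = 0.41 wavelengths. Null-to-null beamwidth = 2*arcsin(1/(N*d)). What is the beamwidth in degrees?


1/(N*d) = 1/(63*0.41) = 0.038715
BW = 2*arcsin(0.038715) = 4.4 degrees

4.4 degrees


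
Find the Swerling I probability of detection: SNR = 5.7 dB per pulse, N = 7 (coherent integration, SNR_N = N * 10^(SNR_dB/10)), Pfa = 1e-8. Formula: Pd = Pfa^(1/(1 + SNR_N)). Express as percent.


SNR_lin = 10^(5.7/10) = 3.71535
SNR_N = 7 * 3.71535 = 26.00745
1/(1 + SNR_N) = 1/27.00745 = 0.0370268
Pd = (1e-8)^0.0370268 = 0.50558
Pd = 50.6%

50.6%


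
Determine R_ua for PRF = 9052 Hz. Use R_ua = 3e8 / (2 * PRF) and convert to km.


R_ua = 3e8 / (2 * 9052) = 16570.9 m = 16.6 km

16.6 km


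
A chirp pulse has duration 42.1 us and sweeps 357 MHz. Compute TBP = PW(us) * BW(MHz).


TBP = 42.1 * 357 = 15029.7

15029.7


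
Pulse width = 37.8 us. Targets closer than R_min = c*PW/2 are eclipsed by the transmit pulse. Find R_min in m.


R_min = 3e8 * 37.8e-6 / 2 = 5670.0 m

5670.0 m


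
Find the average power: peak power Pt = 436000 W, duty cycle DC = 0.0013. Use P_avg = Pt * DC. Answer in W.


P_avg = 436000 * 0.0013 = 566.8 W

566.8 W


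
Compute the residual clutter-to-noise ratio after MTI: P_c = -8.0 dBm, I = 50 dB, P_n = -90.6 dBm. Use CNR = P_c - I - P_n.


CNR = -8.0 - 50 - (-90.6) = 32.6 dB

32.6 dB


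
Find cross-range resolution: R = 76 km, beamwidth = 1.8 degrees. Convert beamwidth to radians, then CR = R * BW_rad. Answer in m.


BW_rad = 0.031415927
CR = 76000 * 0.031415927 = 2387.6 m

2387.6 m


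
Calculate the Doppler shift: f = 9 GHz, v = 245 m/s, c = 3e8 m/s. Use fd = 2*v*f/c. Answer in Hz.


fd = 2 * 245 * 9000000000.0 / 3e8 = 14700.0 Hz

14700.0 Hz


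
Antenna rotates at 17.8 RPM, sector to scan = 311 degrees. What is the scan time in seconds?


t = 311 / (17.8 * 360) * 60 = 2.91 s

2.91 s


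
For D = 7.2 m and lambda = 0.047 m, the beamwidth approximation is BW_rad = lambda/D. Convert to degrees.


BW_rad = 0.047 / 7.2 = 0.006528
BW_deg = 0.37 degrees

0.37 degrees


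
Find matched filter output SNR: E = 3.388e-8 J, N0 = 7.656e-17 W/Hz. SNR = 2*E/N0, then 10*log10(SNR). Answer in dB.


SNR_lin = 2 * 3.388e-8 / 7.656e-17 = 8.851e8
SNR_dB = 10*log10(8.851e8) = 89.5 dB

89.5 dB


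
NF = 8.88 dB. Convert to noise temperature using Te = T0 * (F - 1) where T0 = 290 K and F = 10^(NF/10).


NF_lin = 10^(8.88/10) = 7.726806
Te = 290 * (7.726806 - 1) = 1950.8 K

1950.8 K


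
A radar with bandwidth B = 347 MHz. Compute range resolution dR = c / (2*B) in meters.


dR = 3e8 / (2 * 347000000.0) = 0.43 m

0.43 m


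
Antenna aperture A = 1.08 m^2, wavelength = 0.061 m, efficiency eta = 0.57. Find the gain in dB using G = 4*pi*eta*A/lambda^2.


G_linear = 4*pi*0.57*1.08/0.061^2 = 2078.97
G_dB = 10*log10(2078.97) = 33.2 dB

33.2 dB


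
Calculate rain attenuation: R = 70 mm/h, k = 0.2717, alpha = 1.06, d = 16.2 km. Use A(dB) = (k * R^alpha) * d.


gamma = 0.2717 * 70^1.06 = 24.541074 dB/km
A = 24.541074 * 16.2 = 397.57 dB

397.57 dB


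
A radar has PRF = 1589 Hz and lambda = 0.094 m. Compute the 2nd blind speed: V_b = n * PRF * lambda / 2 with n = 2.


V_blind = 2 * 1589 * 0.094 / 2 = 149.4 m/s

149.4 m/s


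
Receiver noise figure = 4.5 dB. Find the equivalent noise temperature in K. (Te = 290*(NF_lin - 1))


NF_lin = 10^(4.5/10) = 2.818383
Te = 290 * (2.818383 - 1) = 527.3 K

527.3 K


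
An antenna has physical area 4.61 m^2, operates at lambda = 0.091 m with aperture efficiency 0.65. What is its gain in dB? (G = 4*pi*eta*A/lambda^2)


G_linear = 4*pi*0.65*4.61/0.091^2 = 4547.17
G_dB = 10*log10(4547.17) = 36.6 dB

36.6 dB


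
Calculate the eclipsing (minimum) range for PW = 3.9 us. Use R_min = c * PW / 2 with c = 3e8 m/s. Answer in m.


R_min = 3e8 * 3.9e-6 / 2 = 585.0 m

585.0 m


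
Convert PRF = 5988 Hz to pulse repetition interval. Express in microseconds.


PRI = 1/5988 = 0.0001670007 s = 167.0 us

167.0 us


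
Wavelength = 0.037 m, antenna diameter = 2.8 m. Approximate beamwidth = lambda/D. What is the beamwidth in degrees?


BW_rad = 0.037 / 2.8 = 0.013214
BW_deg = 0.76 degrees

0.76 degrees


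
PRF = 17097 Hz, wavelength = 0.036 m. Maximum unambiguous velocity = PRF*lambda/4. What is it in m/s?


V_ua = 17097 * 0.036 / 4 = 153.9 m/s

153.9 m/s


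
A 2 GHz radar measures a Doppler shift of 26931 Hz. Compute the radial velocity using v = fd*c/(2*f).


v = 26931 * 3e8 / (2 * 2000000000.0) = 2019.8 m/s

2019.8 m/s


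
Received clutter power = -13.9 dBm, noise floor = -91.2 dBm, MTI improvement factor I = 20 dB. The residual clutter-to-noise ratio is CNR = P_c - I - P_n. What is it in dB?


CNR = -13.9 - 20 - (-91.2) = 57.3 dB

57.3 dB


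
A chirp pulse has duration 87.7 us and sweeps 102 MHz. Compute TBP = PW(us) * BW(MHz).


TBP = 87.7 * 102 = 8945.4

8945.4


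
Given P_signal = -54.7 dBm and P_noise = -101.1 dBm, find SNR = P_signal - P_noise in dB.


SNR = -54.7 - (-101.1) = 46.4 dB

46.4 dB


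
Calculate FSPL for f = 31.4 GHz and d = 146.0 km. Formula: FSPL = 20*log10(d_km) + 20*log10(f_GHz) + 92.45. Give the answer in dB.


20*log10(146.0) = 43.29
20*log10(31.4) = 29.94
FSPL = 165.7 dB

165.7 dB


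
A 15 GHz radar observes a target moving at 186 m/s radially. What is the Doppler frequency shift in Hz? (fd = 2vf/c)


fd = 2 * 186 * 15000000000.0 / 3e8 = 18600.0 Hz

18600.0 Hz


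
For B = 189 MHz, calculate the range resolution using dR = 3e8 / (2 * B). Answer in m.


dR = 3e8 / (2 * 189000000.0) = 0.79 m

0.79 m


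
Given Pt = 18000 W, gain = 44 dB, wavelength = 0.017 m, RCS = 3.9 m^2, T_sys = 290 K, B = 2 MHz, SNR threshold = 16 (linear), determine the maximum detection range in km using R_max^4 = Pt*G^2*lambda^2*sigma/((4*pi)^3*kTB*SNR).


G_lin = 10^(44/10) = 25118.864315
R^4 = 18000 * 25118.864315^2 * 0.017^2 * 3.9 / ((4*pi)^3 * 1.38e-23 * 290 * 2000000.0 * 16)
R^4 = 5.03707e19 m^4
R_max = (5.03707e19)^(1/4) = 84245.1 m = 84.2 km

84.2 km


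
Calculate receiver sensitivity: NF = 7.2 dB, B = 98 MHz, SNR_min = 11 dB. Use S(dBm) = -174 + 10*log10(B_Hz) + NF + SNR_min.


10*log10(98000000.0) = 79.91
S = -174 + 79.91 + 7.2 + 11 = -75.9 dBm

-75.9 dBm


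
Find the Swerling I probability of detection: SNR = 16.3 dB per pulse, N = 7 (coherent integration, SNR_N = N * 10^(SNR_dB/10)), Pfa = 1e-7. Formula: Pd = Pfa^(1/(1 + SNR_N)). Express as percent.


SNR_lin = 10^(16.3/10) = 42.65795
SNR_N = 7 * 42.65795 = 298.60565
1/(1 + SNR_N) = 1/299.60565 = 0.0033377
Pd = (1e-7)^0.0033377 = 0.94762
Pd = 94.8%

94.8%


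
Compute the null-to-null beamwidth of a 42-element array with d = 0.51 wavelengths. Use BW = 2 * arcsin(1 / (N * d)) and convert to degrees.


1/(N*d) = 1/(42*0.51) = 0.046685
BW = 2*arcsin(0.046685) = 5.4 degrees

5.4 degrees


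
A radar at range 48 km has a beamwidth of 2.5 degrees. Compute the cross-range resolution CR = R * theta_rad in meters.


BW_rad = 0.043633231
CR = 48000 * 0.043633231 = 2094.4 m

2094.4 m


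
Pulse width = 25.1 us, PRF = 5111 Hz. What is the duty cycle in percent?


DC = 25.1e-6 * 5111 * 100 = 12.83%

12.83%


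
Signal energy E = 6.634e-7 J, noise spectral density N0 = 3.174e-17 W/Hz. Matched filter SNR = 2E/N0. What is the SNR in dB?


SNR_lin = 2 * 6.634e-7 / 3.174e-17 = 4.18e10
SNR_dB = 10*log10(4.18e10) = 106.2 dB

106.2 dB
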